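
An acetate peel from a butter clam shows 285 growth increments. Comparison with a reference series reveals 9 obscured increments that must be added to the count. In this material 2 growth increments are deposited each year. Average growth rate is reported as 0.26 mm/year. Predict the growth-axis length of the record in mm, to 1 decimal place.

38.2 mm

After corrections the count is 285 + 9 = 294 growth increments.
Dividing by 2 growth increments per year: 294 / 2 = 147 years.
147 years at 0.26 mm/year gives 0.26 × 147 = 38.2 mm.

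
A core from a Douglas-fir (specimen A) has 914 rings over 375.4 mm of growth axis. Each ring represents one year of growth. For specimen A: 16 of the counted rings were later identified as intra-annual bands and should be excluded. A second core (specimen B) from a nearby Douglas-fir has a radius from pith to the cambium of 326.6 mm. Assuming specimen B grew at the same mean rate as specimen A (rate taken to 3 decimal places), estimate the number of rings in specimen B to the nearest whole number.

781 rings

Specimen A: true ring count = 914 − 16 = 898.
A: Extension rate ≈ 375.4 / 898 = 0.418 mm per year.
For B, 326.6 / 0.418 = 781.34 years ≈ 781 rings.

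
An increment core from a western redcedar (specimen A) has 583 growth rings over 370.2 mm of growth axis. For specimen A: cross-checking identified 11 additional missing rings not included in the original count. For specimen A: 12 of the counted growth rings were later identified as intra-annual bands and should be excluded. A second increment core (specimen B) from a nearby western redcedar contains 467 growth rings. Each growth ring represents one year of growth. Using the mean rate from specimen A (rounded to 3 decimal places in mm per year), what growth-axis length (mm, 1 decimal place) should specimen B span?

Specimen A: after corrections the count is 583 − 12 + 11 = 582 growth rings.
A: Mean rate = 370.2 mm / 582 years ≈ 0.636 mm per year.
For B, 0.636 mm/year × 467 years = 297.0 mm.

297.0 mm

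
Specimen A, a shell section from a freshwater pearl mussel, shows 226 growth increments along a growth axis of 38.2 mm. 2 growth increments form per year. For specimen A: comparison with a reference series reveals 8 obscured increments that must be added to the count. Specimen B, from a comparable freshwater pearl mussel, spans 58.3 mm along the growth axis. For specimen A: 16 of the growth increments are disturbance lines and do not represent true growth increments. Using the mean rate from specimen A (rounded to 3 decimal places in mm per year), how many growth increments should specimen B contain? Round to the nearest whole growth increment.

333 growth increments

Specimen A: true growth increment count = 226 − 16 + 8 = 218.
Specimen A: 218 growth increments at 2 per year is 218 / 2 = 109 years.
A: Mean rate = 38.2 mm / 109 years ≈ 0.350 mm per year.
Specimen B: 58.3 mm / 0.350 mm per year = 166.57 years; at 2 growth increments per year that is 166.57 × 2 ≈ 333 growth increments.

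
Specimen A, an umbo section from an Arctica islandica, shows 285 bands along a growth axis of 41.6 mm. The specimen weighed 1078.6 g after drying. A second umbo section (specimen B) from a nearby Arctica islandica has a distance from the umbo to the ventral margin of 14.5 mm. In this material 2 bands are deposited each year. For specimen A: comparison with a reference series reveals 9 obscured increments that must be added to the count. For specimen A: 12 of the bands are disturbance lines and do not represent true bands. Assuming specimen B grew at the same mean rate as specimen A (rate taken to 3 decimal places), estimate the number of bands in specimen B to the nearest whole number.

98 bands

Specimen A: adjusted count: 285 − 12 + 9 = 282 bands.
Specimen A: dividing by 2 bands per year: 282 / 2 = 141 years.
A: 41.6 mm over 141 years gives 41.6 / 141 ≈ 0.295 mm/yr.
Specimen B: 14.5 mm / 0.295 mm per year = 49.15 years; at 2 bands per year that is 49.15 × 2 ≈ 98 bands.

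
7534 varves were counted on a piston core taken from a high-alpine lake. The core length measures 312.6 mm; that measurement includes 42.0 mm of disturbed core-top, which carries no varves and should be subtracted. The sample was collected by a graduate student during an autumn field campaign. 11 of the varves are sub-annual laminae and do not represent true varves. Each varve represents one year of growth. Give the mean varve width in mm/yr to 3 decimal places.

0.036 mm/yr

Adjusted count: 7534 − 11 = 7523 varves.
Net length = 312.6 − 42.0 = 270.6 mm.
Mean rate = 270.6 mm / 7523 years ≈ 0.036 mm/yr.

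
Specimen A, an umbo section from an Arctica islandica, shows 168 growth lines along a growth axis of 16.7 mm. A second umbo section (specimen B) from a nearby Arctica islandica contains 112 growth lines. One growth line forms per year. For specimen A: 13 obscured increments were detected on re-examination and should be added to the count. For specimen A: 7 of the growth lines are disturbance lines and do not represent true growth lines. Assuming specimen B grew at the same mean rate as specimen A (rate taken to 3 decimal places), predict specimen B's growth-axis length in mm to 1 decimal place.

10.8 mm

Specimen A: correcting the raw count gives 168 − 7 + 13 = 174 true growth lines.
A: Extension rate ≈ 16.7 / 174 = 0.096 mm/year.
B's length ≈ 0.096 × 112 = 10.8 mm.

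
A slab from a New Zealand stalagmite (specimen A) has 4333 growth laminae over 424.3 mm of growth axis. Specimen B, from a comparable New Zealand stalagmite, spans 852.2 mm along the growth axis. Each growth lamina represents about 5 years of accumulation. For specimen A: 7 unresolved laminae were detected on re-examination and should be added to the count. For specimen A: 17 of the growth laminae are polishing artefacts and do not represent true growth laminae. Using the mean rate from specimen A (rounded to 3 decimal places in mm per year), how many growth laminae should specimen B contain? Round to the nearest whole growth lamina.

Specimen A: adjusted count: 4333 − 17 + 7 = 4323 growth laminae.
Specimen A: 4323 growth laminae at 5 years each span 4323 × 5 = 21615 years.
A: Mean rate = 424.3 mm / 21615 years ≈ 0.020 mm/year.
B spans 852.2 / 0.020 = 42610.00 years; at 5 years per growth lamina that is 42610.00 / 5 ≈ 8522 growth laminae.

8522 growth laminae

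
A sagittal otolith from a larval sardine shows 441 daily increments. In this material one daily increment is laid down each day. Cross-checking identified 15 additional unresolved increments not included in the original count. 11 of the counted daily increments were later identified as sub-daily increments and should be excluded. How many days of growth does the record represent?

445 d

Correcting the raw count gives 441 − 11 + 15 = 445 true daily increments.
One daily increment per day makes the duration 445 days.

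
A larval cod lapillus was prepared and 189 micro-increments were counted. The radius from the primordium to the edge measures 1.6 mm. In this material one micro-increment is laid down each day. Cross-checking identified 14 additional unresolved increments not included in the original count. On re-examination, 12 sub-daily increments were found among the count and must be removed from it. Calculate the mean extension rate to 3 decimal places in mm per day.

Adjusted count: 189 − 12 + 14 = 191 micro-increments.
Extension rate ≈ 1.6 / 191 = 0.008 mm per day.

0.008 mm per day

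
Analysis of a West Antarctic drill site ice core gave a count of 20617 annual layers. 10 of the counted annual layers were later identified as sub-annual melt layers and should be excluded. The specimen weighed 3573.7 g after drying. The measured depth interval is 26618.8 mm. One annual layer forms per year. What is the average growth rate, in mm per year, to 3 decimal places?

After corrections the count is 20617 − 10 = 20607 annual layers.
26618.8 mm over 20607 years gives 26618.8 / 20607 ≈ 1.292 mm per year.

1.292 mm per year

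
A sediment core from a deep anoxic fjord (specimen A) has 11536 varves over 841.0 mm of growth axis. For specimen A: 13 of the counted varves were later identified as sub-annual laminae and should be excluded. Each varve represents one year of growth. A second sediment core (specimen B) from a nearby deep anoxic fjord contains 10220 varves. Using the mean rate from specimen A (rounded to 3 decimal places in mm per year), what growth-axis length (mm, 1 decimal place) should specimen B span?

Specimen A: correcting the raw count gives 11536 − 13 = 11523 true varves.
A: Extension rate ≈ 841.0 / 11523 = 0.073 mm/yr.
For B, 0.073 mm/year × 10220 years = 746.1 mm.

746.1 mm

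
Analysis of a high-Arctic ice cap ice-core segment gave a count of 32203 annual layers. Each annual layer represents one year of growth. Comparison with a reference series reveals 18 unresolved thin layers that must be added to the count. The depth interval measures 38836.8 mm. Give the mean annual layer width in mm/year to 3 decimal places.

1.205 mm/year

Correcting the raw count gives 32203 + 18 = 32221 true annual layers.
Extension rate ≈ 38836.8 / 32221 = 1.205 mm/year.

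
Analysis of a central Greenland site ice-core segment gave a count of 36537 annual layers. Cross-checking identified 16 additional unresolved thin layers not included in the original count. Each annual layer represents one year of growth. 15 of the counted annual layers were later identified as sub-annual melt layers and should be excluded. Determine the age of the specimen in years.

36538 years

Adjusted count: 36537 − 15 + 16 = 36538 annual layers.
With a one-to-one annual layer periodicity this is 36538 years.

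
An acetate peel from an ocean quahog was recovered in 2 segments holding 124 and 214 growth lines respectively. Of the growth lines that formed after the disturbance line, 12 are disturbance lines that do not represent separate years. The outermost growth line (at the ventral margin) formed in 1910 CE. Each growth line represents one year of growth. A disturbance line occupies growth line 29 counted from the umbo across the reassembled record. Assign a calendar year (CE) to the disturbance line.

Total growth lines = 124 + 214 = 338.
The disturbance line sits at growth line 29 from the umbo, so 338 − 29 = 309 growth lines formed after it.
Removing the 12 false growth lines leaves 309 − 12 = 297 true growth lines beyond the disturbance line.
The growth line at the ventral margin is 1910 CE, so the disturbance line dates to 1910 − 297 = 1613 CE.

1613 CE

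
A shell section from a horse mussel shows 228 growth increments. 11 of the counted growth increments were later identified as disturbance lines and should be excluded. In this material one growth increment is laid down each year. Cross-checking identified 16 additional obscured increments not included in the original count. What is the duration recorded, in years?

Adjusted count: 228 − 11 + 16 = 233 growth increments.
At one growth increment per year, that is 233 years.

233 yr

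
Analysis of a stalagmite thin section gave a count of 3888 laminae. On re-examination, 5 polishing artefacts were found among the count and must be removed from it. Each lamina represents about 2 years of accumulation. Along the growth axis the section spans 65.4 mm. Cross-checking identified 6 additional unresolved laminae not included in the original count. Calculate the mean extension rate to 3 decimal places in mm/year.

0.008 mm/year

Correcting the raw count gives 3888 − 5 + 6 = 3889 true laminae.
Multiplying by 2 years per lamina: 3889 × 2 = 7778 years.
65.4 mm over 7778 years gives 65.4 / 7778 ≈ 0.008 mm/year.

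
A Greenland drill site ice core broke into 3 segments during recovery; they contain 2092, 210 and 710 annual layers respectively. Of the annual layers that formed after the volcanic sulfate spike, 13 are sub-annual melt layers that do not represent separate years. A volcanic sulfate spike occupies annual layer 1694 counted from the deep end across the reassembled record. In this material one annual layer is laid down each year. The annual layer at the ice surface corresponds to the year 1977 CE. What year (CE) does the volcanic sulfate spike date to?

672 CE

Total annual layers = 2092 + 210 + 710 = 3012.
Between annual layer 1694 and the ice surface there are 3012 − 1694 = 1318 annual layers.
Excluding 13 false annual layers: 1318 − 13 = 1305.
The annual layer at the ice surface is 1977 CE, so the volcanic sulfate spike dates to 1977 − 1305 = 672 CE.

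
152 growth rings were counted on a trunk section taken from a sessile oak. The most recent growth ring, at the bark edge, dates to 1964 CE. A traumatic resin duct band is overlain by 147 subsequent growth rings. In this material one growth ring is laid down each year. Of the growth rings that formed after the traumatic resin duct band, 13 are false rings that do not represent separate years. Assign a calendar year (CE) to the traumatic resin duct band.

1830 CE

147 growth rings post-date the traumatic resin duct band.
147 − 13 false = 134 true growth rings after the traumatic resin duct band.
The growth ring at the bark edge is 1964 CE, so the traumatic resin duct band dates to 1964 − 134 = 1830 CE.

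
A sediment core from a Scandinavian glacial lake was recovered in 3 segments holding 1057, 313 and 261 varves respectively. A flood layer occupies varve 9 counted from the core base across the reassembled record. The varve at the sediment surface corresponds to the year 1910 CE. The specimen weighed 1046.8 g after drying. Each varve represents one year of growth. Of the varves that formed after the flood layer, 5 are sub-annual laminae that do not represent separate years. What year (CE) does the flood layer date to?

Total varves = 1057 + 313 + 261 = 1631.
1631 − 9 = 1622 varves lie beyond the flood layer toward the sediment surface.
Removing the 5 false varves leaves 1622 − 5 = 1617 true varves beyond the flood layer.
The varve at the sediment surface is 1910 CE, so the flood layer dates to 1910 − 1617 = 293 CE.

293 CE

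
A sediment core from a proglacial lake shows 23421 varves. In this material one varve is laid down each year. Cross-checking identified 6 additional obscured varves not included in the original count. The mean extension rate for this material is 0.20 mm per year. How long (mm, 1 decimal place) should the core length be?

Adjusted count: 23421 + 6 = 23427 varves.
Predicted length = 0.20 mm/year × 23427 years = 4685.4 mm.

4685.4 mm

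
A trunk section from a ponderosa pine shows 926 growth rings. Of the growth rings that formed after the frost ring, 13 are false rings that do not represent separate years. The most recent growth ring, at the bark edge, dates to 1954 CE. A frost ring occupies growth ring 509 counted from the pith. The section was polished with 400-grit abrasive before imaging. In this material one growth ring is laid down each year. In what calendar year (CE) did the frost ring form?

Between growth ring 509 and the bark edge there are 926 − 509 = 417 growth rings.
Excluding 13 false growth rings: 417 − 13 = 404.
The growth ring at the bark edge is 1954 CE, so the frost ring dates to 1954 − 404 = 1550 CE.

1550 CE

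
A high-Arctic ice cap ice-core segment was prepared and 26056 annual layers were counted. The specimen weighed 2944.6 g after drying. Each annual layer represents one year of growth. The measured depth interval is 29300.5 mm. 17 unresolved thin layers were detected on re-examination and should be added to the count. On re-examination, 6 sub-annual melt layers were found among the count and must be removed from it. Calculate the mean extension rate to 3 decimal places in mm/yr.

1.124 mm/yr

Correcting the raw count gives 26056 − 6 + 17 = 26067 true annual layers.
Extension rate ≈ 29300.5 / 26067 = 1.124 mm/yr.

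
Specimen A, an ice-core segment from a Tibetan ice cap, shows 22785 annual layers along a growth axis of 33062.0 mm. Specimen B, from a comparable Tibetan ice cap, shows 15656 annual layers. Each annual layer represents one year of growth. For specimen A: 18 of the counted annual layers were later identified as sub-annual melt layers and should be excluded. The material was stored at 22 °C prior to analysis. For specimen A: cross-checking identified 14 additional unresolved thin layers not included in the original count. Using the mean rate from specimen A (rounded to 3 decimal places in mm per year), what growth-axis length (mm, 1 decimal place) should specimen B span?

22716.9 mm

Specimen A: correcting the raw count gives 22785 − 18 + 14 = 22781 true annual layers.
A: Extension rate ≈ 33062.0 / 22781 = 1.451 mm per year.
B's length ≈ 1.451 × 15656 = 22716.9 mm.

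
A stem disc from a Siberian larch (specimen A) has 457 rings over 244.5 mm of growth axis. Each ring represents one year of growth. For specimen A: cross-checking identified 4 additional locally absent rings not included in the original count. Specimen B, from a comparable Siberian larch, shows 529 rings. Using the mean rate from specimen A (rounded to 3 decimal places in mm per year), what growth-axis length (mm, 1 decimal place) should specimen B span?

280.4 mm

Specimen A: adjusted count: 457 + 4 = 461 rings.
A: 244.5 mm over 461 years gives 244.5 / 461 ≈ 0.530 mm/yr.
B's length ≈ 0.530 × 529 = 280.4 mm.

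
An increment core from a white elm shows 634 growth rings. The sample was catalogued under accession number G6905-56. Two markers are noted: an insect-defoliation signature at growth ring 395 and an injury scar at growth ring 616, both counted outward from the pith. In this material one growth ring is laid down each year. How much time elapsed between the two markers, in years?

221 years

616 − 395 = 221 growth rings lie between the two events.
At one growth ring per year, 221 years elapsed between them.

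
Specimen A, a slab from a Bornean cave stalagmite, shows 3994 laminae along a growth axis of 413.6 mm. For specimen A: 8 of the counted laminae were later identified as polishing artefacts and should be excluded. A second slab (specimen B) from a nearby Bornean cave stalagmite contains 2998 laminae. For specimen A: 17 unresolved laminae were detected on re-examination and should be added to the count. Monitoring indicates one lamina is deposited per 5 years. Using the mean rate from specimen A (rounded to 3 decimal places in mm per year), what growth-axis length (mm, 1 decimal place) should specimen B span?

314.8 mm

Specimen A: true lamina count = 3994 − 8 + 17 = 4003.
Specimen A: 4003 laminae at 5 years each span 4003 × 5 = 20015 years.
A: 413.6 mm over 20015 years gives 413.6 / 20015 ≈ 0.021 mm per year.
Specimen B: multiplying by 5 years per lamina: 2998 × 5 = 14990 years. For B, 0.021 mm/year × 14990 years = 314.8 mm.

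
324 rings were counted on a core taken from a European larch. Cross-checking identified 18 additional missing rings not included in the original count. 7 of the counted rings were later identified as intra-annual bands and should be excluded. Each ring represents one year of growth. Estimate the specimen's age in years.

335 yr

After corrections the count is 324 − 7 + 18 = 335 rings.
At one ring per year, that is 335 years.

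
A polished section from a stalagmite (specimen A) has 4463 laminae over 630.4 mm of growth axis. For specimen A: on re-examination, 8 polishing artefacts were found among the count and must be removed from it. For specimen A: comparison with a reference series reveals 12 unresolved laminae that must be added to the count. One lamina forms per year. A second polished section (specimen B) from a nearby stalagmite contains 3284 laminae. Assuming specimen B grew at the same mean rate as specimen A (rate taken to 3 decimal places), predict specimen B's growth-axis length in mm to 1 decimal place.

463.0 mm

Specimen A: correcting the raw count gives 4463 − 8 + 12 = 4467 true laminae.
A: Extension rate ≈ 630.4 / 4467 = 0.141 mm/year.
Length of B = 0.141 × 3284 = 463.0 mm.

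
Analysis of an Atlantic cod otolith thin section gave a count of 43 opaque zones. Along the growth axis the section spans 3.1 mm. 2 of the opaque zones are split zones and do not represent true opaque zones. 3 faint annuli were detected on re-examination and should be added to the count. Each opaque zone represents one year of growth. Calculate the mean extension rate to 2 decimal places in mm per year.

0.07 mm per year

True opaque zone count = 43 − 2 + 3 = 44.
Extension rate ≈ 3.1 / 44 = 0.07 mm per year.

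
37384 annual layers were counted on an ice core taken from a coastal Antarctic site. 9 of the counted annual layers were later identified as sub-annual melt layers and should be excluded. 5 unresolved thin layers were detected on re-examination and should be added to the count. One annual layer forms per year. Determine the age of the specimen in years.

Adjusted count: 37384 − 9 + 5 = 37380 annual layers.
With a one-to-one annual layer periodicity this is 37380 years.

37380 years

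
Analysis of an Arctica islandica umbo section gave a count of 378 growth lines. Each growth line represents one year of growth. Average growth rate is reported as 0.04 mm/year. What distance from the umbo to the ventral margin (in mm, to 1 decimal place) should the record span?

The record spans 378 years at 0.04 mm per year.
Length ≈ 0.04 × 378 = 15.1 mm.

15.1 mm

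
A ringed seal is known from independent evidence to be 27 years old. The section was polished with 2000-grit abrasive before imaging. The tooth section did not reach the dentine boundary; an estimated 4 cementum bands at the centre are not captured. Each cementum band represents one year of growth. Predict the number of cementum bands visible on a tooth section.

Expected cementum bands over 27 years: 27.
Subtracting the 4 cementum bands not captured gives 27 − 4 = 23 cementum bands in the record.

23 cementum bands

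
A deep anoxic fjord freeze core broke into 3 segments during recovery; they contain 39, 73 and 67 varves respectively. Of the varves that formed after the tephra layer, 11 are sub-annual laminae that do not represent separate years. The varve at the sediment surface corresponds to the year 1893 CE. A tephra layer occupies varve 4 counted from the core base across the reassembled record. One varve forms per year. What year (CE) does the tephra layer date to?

Total varves = 39 + 73 + 67 = 179.
The tephra layer sits at varve 4 from the core base, so 179 − 4 = 175 varves formed after it.
Removing the 11 false varves leaves 175 − 11 = 164 true varves beyond the tephra layer.
1893 − 164 = 1729 CE.

1729 CE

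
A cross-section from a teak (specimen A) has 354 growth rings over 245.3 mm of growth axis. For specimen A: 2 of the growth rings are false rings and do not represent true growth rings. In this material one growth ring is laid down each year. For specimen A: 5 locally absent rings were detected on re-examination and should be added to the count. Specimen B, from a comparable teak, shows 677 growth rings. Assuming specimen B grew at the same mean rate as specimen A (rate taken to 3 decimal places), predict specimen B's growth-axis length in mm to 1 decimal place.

Specimen A: true growth ring count = 354 − 2 + 5 = 357.
A: Extension rate ≈ 245.3 / 357 = 0.687 mm/year.
Length of B = 0.687 × 677 = 465.1 mm.

465.1 mm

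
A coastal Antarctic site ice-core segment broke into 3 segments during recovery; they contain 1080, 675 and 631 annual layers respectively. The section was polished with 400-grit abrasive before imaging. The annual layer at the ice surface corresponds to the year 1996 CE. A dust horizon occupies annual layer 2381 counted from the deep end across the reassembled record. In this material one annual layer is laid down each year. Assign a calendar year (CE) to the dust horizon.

Total annual layers = 1080 + 675 + 631 = 2386.
Between annual layer 2381 and the ice surface there are 2386 − 2381 = 5 annual layers.
1996 − 5 = 1991 CE.

1991 CE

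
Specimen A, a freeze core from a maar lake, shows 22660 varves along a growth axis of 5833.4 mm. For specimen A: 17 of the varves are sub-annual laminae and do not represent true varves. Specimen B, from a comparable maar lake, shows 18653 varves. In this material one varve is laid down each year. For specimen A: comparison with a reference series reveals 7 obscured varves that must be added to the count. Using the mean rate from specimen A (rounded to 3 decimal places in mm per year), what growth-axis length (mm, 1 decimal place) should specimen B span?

4812.5 mm

Specimen A: adjusted count: 22660 − 17 + 7 = 22650 varves.
A: Extension rate ≈ 5833.4 / 22650 = 0.258 mm/year.
Length of B = 0.258 × 18653 = 4812.5 mm.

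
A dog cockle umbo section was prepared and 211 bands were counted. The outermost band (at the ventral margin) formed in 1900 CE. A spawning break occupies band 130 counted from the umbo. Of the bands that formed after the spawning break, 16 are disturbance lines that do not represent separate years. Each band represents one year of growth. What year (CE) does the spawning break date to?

The spawning break sits at band 130 from the umbo, so 211 − 130 = 81 bands formed after it.
Removing the 16 false bands leaves 81 − 16 = 65 true bands beyond the spawning break.
1900 − 65 = 1835 CE.

1835 CE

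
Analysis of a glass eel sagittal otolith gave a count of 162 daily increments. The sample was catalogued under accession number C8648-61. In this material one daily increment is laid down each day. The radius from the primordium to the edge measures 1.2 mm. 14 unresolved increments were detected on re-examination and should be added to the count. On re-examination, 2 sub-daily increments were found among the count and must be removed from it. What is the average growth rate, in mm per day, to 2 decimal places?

Adjusted count: 162 − 2 + 14 = 174 daily increments.
Extension rate ≈ 1.2 / 174 = 0.01 mm per day.

0.01 mm per day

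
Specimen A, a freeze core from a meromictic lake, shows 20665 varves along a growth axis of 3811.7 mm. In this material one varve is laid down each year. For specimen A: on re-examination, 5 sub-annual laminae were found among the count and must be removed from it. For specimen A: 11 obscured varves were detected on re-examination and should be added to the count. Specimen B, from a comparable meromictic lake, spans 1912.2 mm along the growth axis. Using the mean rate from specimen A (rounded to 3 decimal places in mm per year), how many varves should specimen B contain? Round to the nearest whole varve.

10392 varves

Specimen A: adjusted count: 20665 − 5 + 11 = 20671 varves.
A: Mean rate = 3811.7 mm / 20671 years ≈ 0.184 mm/yr.
For B, 1912.2 / 0.184 = 10392.39 years ≈ 10392 varves.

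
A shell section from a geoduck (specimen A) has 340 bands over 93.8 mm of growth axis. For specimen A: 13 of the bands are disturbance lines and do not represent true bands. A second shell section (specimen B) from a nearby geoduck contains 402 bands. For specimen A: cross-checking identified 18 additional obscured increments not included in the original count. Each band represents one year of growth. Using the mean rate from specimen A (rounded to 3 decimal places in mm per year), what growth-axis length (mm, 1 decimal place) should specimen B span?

Specimen A: after corrections the count is 340 − 13 + 18 = 345 bands.
A: Mean rate = 93.8 mm / 345 years ≈ 0.272 mm/yr.
Length of B = 0.272 × 402 = 109.3 mm.

109.3 mm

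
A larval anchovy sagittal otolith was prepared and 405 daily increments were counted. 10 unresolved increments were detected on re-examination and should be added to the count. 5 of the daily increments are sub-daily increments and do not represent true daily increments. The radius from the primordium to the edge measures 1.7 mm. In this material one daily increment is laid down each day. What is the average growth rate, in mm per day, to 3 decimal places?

True daily increment count = 405 − 5 + 10 = 410.
Mean rate = 1.7 mm / 410 days ≈ 0.004 mm per day.

0.004 mm per day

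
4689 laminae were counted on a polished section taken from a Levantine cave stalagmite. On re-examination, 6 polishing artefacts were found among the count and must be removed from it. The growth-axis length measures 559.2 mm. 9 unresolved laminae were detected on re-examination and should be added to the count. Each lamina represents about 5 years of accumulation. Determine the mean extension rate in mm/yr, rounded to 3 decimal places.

Correcting the raw count gives 4689 − 6 + 9 = 4692 true laminae.
Multiplying by 5 years per lamina: 4692 × 5 = 23460 years.
Mean rate = 559.2 mm / 23460 years ≈ 0.024 mm/yr.

0.024 mm/yr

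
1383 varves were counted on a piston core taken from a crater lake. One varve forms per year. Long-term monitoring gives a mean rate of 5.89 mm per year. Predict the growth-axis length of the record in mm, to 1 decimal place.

8145.9 mm

1383 years of growth are recorded.
Predicted length = 5.89 mm/year × 1383 years = 8145.9 mm.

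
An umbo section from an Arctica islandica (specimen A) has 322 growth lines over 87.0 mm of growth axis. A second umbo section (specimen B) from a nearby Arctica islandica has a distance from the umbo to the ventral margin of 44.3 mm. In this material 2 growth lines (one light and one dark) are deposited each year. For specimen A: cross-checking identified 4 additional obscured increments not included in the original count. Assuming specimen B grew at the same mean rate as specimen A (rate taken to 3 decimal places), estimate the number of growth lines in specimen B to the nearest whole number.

166 growth lines

Specimen A: true growth line count = 322 + 4 = 326.
Specimen A: with 2 growth lines per year, 326 / 2 = 163 years.
A: 87.0 mm over 163 years gives 87.0 / 163 ≈ 0.534 mm/yr.
Specimen B: 44.3 mm / 0.534 mm per year = 82.96 years; at 2 growth lines per year that is 82.96 × 2 ≈ 166 growth lines.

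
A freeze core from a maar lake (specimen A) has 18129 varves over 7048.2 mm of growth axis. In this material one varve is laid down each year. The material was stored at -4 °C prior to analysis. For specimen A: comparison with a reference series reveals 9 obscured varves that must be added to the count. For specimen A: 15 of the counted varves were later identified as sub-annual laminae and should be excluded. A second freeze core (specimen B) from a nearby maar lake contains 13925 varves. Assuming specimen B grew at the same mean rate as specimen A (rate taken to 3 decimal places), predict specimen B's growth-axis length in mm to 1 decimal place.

5416.8 mm

Specimen A: adjusted count: 18129 − 15 + 9 = 18123 varves.
A: 7048.2 mm over 18123 years gives 7048.2 / 18123 ≈ 0.389 mm per year.
Length of B = 0.389 × 13925 = 5416.8 mm.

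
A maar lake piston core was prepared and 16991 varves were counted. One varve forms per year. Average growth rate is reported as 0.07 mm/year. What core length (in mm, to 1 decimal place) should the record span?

1189.4 mm

16991 years of growth are recorded.
16991 years at 0.07 mm/year gives 0.07 × 16991 = 1189.4 mm.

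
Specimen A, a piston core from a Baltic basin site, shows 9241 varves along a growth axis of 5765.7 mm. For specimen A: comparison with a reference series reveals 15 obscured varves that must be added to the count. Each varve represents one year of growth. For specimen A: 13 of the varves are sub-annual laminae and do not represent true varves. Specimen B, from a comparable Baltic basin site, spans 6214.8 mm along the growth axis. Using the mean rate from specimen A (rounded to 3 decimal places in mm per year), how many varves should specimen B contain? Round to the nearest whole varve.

9960 varves

Specimen A: true varve count = 9241 − 13 + 15 = 9243.
A: Mean rate = 5765.7 mm / 9243 years ≈ 0.624 mm/year.
Specimen B: 6214.8 mm / 0.624 mm per year = 9959.62 years ≈ 9960 varves.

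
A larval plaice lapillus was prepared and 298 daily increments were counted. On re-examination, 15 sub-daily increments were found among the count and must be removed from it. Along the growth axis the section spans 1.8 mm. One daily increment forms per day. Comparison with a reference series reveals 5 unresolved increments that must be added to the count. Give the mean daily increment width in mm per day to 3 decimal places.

0.006 mm per day

After corrections the count is 298 − 15 + 5 = 288 daily increments.
1.8 mm over 288 days gives 1.8 / 288 ≈ 0.006 mm per day.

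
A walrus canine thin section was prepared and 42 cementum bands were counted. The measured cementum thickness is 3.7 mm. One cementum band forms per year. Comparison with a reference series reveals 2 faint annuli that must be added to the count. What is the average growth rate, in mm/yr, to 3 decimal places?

Adjusted count: 42 + 2 = 44 cementum bands.
Mean rate = 3.7 mm / 44 years ≈ 0.084 mm/yr.

0.084 mm/yr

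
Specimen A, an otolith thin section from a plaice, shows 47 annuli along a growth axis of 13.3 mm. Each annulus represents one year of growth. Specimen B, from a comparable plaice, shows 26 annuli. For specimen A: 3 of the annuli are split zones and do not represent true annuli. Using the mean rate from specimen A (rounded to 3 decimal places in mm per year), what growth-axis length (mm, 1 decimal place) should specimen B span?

Specimen A: true annulus count = 47 − 3 = 44.
A: Extension rate ≈ 13.3 / 44 = 0.302 mm/yr.
For B, 0.302 mm/year × 26 years = 7.9 mm.

7.9 mm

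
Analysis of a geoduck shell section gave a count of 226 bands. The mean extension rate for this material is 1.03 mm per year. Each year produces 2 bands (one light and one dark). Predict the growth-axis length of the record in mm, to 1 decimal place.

226 bands at 2 per year is 226 / 2 = 113 years.
113 years at 1.03 mm/year gives 1.03 × 113 = 116.4 mm.

116.4 mm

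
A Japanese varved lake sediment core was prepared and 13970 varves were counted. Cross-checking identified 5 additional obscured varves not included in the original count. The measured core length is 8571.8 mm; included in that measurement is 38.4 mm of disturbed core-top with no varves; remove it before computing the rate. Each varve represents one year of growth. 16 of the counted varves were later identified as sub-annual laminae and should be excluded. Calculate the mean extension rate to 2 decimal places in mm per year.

Correcting the raw count gives 13970 − 16 + 5 = 13959 true varves.
Removing the 38.4 mm offcut leaves 8571.8 − 38.4 = 8533.4 mm.
Extension rate ≈ 8533.4 / 13959 = 0.61 mm per year.

0.61 mm per year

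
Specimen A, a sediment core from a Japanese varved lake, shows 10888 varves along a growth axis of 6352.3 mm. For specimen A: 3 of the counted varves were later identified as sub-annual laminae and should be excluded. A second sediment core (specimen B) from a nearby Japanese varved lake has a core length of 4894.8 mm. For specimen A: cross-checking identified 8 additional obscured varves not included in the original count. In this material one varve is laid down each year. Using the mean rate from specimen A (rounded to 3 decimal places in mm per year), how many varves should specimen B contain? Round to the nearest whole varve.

Specimen A: adjusted count: 10888 − 3 + 8 = 10893 varves.
A: Mean rate = 6352.3 mm / 10893 years ≈ 0.583 mm/year.
For B, 4894.8 / 0.583 = 8395.88 years ≈ 8396 varves.

8396 varves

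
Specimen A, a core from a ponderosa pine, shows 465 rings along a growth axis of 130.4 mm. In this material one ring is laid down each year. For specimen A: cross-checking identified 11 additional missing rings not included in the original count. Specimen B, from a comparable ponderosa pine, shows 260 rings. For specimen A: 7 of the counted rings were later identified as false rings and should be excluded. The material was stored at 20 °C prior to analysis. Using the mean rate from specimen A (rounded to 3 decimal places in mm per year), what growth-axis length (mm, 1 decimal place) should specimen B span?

Specimen A: correcting the raw count gives 465 − 7 + 11 = 469 true rings.
A: Extension rate ≈ 130.4 / 469 = 0.278 mm/year.
For B, 0.278 mm/year × 260 years = 72.3 mm.

72.3 mm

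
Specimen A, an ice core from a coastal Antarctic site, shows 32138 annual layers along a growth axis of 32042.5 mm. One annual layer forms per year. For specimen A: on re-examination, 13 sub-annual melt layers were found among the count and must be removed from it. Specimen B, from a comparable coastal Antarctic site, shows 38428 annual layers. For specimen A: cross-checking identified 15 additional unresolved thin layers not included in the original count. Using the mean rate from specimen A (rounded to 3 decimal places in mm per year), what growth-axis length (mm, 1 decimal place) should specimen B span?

38312.7 mm

Specimen A: adjusted count: 32138 − 13 + 15 = 32140 annual layers.
A: 32042.5 mm over 32140 years gives 32042.5 / 32140 ≈ 0.997 mm/year.
Length of B = 0.997 × 38428 = 38312.7 mm.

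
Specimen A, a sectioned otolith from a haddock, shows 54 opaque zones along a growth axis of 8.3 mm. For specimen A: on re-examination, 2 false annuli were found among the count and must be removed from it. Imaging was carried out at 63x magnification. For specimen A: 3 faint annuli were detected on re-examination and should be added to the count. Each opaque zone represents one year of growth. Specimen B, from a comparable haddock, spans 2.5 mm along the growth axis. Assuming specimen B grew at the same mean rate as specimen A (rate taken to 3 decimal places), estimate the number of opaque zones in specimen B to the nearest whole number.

Specimen A: true opaque zone count = 54 − 2 + 3 = 55.
A: Extension rate ≈ 8.3 / 55 = 0.151 mm/yr.
Specimen B: 2.5 mm / 0.151 mm per year = 16.56 years ≈ 17 opaque zones.

17 opaque zones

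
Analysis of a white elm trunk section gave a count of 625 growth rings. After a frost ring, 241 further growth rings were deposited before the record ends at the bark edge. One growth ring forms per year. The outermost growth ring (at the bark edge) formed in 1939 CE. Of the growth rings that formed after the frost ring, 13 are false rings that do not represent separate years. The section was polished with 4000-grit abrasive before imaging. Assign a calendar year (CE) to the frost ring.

1711 CE

There are 241 growth rings younger than the frost ring.
241 − 13 false = 228 true growth rings after the frost ring.
1939 − 228 = 1711 CE.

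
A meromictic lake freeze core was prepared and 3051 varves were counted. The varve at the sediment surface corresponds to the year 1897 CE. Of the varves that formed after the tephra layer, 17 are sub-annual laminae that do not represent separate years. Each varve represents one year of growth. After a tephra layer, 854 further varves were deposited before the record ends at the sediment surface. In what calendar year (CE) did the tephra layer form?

1060 CE

854 varves formed after the tephra layer.
854 − 17 false = 837 true varves after the tephra layer.
The varve at the sediment surface is 1897 CE, so the tephra layer dates to 1897 − 837 = 1060 CE.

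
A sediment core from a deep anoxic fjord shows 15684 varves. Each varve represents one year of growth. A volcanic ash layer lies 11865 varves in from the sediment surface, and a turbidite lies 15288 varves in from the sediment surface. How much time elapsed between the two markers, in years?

3423 years

15288 − 11865 = 3423 varves lie between the two events.
At one varve per year, 3423 years elapsed between them.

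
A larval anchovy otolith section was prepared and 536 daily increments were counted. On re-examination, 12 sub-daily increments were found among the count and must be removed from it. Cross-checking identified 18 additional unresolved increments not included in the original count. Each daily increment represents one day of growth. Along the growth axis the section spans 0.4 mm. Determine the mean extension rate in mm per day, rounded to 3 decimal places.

0.001 mm per day

Correcting the raw count gives 536 − 12 + 18 = 542 true daily increments.
Mean rate = 0.4 mm / 542 days ≈ 0.001 mm per day.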